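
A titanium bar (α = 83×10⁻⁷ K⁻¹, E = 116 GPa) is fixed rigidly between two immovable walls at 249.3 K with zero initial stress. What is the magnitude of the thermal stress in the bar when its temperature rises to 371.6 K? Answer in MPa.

σ = 118 MPa

Fully constrained: the free strain ε = αΔT is blocked, so σ = Eε = EαΔT.
|ΔT| = 122.3 K
σ = 116×10⁹ × 83×10⁻⁷ × 122.3 = 1.18×10⁸ Pa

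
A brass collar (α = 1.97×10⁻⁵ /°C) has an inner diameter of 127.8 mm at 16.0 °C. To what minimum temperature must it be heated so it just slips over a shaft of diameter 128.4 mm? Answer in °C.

T = 254 °C

Required Δd = 128.4 − 127.8 = 0.6 mm
Δd = αd₀ΔT ⇒ ΔT = Δd/(αd₀) = 0.6 / (1.97×10⁻⁵ × 127.8) = 238.32 K
T_min = 16.0 + 238.32 = 254.32 °C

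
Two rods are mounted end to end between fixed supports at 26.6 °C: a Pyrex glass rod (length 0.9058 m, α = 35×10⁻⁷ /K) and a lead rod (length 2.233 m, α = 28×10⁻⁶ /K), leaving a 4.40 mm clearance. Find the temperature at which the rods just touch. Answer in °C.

T = 93.6 °C

Gap closes when ΔL₁ + ΔL₂ = 4.40 mm = 4.40×10⁻³ m
(α₁L₁ + α₂L₂)ΔT = g
α₁L₁ + α₂L₂ = 35×10⁻⁷×0.9058 + 28×10⁻⁶×2.233 = 6.56943×10⁻⁵ m/K
ΔT = 4.40×10⁻³ / 6.56943×10⁻⁵ = 66.977 K
T = 26.6 + 66.977 = 93.577 °C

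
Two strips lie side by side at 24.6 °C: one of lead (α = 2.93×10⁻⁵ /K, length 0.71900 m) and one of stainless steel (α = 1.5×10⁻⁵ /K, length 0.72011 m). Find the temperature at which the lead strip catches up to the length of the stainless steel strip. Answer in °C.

T = 132.7 °C

L₁(1 + α₁ΔT) = L₂(1 + α₂ΔT) ⇒ ΔT = (L₂ − L₁)/(α₁L₁ − α₂L₂)
L₂ − L₁ = 0.72011 − 0.71900 = 1.11×10⁻³ m
α₁L₁ − α₂L₂ = 2.93×10⁻⁵×0.71900 − 1.5×10⁻⁵×0.72011 = 1.026505×10⁻⁵ m/K
ΔT = 1.11×10⁻³ / 1.026505×10⁻⁵ = 108.134 K
T = 24.6 + 108.134 = 132.734 °C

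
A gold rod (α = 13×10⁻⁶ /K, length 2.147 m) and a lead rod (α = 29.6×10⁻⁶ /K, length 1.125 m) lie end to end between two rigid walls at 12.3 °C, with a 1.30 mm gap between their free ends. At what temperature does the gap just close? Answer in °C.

T = 33.5 °C

Gap closes when ΔL₁ + ΔL₂ = 1.30 mm = 1.30×10⁻³ m
(α₁L₁ + α₂L₂)ΔT = g
α₁L₁ + α₂L₂ = 13×10⁻⁶×2.147 + 29.6×10⁻⁶×1.125 = 6.1211×10⁻⁵ m/K
ΔT = 1.30×10⁻³ / 6.1211×10⁻⁵ = 21.238 K
T = 12.3 + 21.238 = 33.538 °C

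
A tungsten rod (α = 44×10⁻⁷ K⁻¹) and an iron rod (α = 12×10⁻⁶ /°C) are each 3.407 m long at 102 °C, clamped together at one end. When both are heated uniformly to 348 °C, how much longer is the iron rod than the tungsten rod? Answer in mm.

6.37 mm

ΔT = 246 K
tungsten: ΔL = 44×10⁻⁷ × 3.407 m × 246 = 3.6877×10⁻³ m = 3.6877 mm
iron: ΔL = 12×10⁻⁶ × 3.407 m × 246 = 1.0057×10⁻² m = 10.057 mm
difference = 10.057 − 3.6877 = 6.3693 mm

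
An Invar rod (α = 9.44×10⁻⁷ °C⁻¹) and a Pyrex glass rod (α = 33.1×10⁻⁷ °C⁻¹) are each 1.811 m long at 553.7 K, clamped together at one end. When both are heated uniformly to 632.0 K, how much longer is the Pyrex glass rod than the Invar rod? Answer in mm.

ΔT = 78.3 K
Invar: ΔL = 9.44×10⁻⁷ × 1.811 m × 78.3 = 1.3386×10⁻⁴ m = 0.13386 mm
Pyrex glass: ΔL = 33.1×10⁻⁷ × 1.811 m × 78.3 = 4.6936×10⁻⁴ m = 0.46936 mm
difference = 0.46936 − 0.13386 = 0.33550 mm

0.336 mm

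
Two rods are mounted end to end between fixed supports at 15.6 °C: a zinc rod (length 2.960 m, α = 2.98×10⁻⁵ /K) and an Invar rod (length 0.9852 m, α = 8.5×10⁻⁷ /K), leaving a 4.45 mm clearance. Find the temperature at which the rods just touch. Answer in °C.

T = 65.6 °C

Gap closes when ΔL₁ + ΔL₂ = 4.45 mm = 4.45×10⁻³ m
(α₁L₁ + α₂L₂)ΔT = g
α₁L₁ + α₂L₂ = 2.98×10⁻⁵×2.960 + 8.5×10⁻⁷×0.9852 = 8.904542×10⁻⁵ m/K
ΔT = 4.45×10⁻³ / 8.904542×10⁻⁵ = 49.974 K
T = 15.6 + 49.974 = 65.574 °C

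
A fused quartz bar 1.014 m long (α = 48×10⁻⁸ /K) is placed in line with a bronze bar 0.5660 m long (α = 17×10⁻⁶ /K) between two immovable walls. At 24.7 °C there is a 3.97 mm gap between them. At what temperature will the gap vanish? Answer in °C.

α₁L₁ = 4.8672×10⁻⁷ m/K, α₂L₂ = 9.622×10⁻⁶ m/K → total 1.010872×10⁻⁵ m/K
ΔT = g/(α₁L₁+α₂L₂) = 3.97×10⁻³ / 1.010872×10⁻⁵ = 392.73 K
T = 24.7 + 392.73 = 417.43 °C

T = 417 °C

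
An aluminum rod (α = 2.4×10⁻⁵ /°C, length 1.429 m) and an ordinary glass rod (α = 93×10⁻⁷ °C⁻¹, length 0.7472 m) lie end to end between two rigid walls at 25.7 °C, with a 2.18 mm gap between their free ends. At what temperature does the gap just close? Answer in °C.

T = 78.6 °C

α₁L₁ = 3.4296×10⁻⁵ m/K, α₂L₂ = 6.94896×10⁻⁶ m/K → total 4.124496×10⁻⁵ m/K
ΔT = g/(α₁L₁+α₂L₂) = 2.18×10⁻³ / 4.124496×10⁻⁵ = 52.855 K
T = 25.7 + 52.855 = 78.555 °C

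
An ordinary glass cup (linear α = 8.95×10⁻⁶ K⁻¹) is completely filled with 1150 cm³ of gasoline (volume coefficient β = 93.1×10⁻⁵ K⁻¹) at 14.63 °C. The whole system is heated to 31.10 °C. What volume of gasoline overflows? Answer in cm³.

17.1 cm³

The cup also expands: β_container ≈ 3α = 2.685×10⁻⁵ /K
Net overflow = V₀(β_liq − 3α_cont)ΔT
β − 3α = 9.31×10⁻⁴ − 2.685×10⁻⁵ = 9.0415×10⁻⁴ /K; ΔT = 16.47 K
ΔV = 1150 × 9.0415×10⁻⁴ × 16.47 = 17.1 cm³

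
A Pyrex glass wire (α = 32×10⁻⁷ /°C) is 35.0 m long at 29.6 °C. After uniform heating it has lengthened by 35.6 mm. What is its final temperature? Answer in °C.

T = 347 °C

ΔL = αL₀ΔT ⇒ ΔT = ΔL / (αL₀)
ΔT = 35.6×10⁻³ m / (32×10⁻⁷ × 35.0 m) = 317.86 K
T = 29.6 + 317.86 = 347.46 °C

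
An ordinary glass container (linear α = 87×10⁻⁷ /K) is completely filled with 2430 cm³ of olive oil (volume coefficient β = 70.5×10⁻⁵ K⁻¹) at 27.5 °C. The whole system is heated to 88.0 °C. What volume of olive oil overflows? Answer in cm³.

99.8 cm³

The container also expands: β_container ≈ 3α = 2.61×10⁻⁵ /K
Net overflow = V₀(β_liq − 3α_cont)ΔT
β − 3α = 7.05×10⁻⁴ − 2.61×10⁻⁵ = 6.789×10⁻⁴ /K; ΔT = 60.5 K
ΔV = 2430 × 6.789×10⁻⁴ × 60.5 = 99.8 cm³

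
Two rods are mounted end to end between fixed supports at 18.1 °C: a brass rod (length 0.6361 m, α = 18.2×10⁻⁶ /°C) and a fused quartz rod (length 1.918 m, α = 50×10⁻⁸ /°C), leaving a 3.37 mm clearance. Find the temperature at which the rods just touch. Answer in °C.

α₁L₁ = 1.157702×10⁻⁵ m/K, α₂L₂ = 9.590×10⁻⁷ m/K → total 1.253602×10⁻⁵ m/K
ΔT = g/(α₁L₁+α₂L₂) = 3.37×10⁻³ / 1.253602×10⁻⁵ = 268.83 K
T = 18.1 + 268.83 = 286.93 °C

T = 287 °C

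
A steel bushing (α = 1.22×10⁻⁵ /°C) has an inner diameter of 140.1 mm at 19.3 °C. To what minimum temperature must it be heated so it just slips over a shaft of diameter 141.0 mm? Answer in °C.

T = 546 °C

Required Δd = 141.0 − 140.1 = 0.9 mm
Δd = αd₀ΔT ⇒ ΔT = Δd/(αd₀) = 0.9 / (1.22×10⁻⁵ × 140.1) = 526.56 K
T_min = 19.3 + 526.56 = 545.86 °C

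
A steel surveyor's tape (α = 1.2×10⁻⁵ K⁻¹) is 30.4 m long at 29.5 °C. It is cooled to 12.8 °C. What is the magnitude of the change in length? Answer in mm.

|ΔT| = |12.8 − 29.5| = 16.7 K
ΔL = αL₀ΔT = (1.2×10⁻⁵)(30.4)(16.7) = 6.09×10⁻³ m

ΔL = 6.09 mm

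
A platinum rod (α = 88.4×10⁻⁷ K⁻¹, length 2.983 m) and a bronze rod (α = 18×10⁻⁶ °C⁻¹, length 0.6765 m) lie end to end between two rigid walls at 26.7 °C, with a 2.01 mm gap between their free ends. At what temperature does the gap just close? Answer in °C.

T = 78.8 °C

α₁L₁ = 2.636972×10⁻⁵ m/K, α₂L₂ = 1.2177×10⁻⁵ m/K → total 3.854672×10⁻⁵ m/K
ΔT = g/(α₁L₁+α₂L₂) = 2.01×10⁻³ / 3.854672×10⁻⁵ = 52.145 K
T = 26.7 + 52.145 = 78.845 °C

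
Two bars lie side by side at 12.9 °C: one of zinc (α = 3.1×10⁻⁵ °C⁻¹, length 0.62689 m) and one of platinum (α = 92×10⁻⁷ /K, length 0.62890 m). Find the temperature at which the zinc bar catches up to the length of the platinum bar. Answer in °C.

T = 160.2 °C

Equal length when α₁L₁ΔT − α₂L₂ΔT = L₂ − L₁ = 2.01×10⁻³ m
α₁L₁ = 1.943359×10⁻⁵, α₂L₂ = 5.78588×10⁻⁶ → Δ(αL) = 1.364771×10⁻⁵ m/K
ΔT = 2.01×10⁻³ / 1.364771×10⁻⁵ = 147.277 K, so T = 12.9 + 147.277 = 160.177 °C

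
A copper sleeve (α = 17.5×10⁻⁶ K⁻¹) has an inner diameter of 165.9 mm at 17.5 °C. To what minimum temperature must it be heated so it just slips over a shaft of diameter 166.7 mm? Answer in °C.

Required Δd = 166.7 − 165.9 = 0.8 mm
Δd = αd₀ΔT ⇒ ΔT = Δd/(αd₀) = 0.8 / (17.5×10⁻⁶ × 165.9) = 275.55 K
T_min = 17.5 + 275.55 = 293.05 °C

T = 293 °C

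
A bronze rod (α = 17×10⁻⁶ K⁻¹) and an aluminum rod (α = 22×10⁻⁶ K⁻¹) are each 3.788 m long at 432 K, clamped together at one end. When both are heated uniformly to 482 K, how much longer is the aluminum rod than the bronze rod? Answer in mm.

0.947 mm

ΔT = 50 K
bronze: ΔL = 17×10⁻⁶ × 3.788 m × 50 = 3.2198×10⁻³ m = 3.2198 mm
aluminum: ΔL = 22×10⁻⁶ × 3.788 m × 50 = 4.1668×10⁻³ m = 4.1668 mm
difference = 4.1668 − 3.2198 = 0.9470 mm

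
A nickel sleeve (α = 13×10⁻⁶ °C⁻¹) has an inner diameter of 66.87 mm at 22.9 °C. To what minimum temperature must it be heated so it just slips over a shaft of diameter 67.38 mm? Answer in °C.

Required Δd = 67.38 − 66.87 = 0.51 mm
Δd = αd₀ΔT ⇒ ΔT = Δd/(αd₀) = 0.51 / (13×10⁻⁶ × 66.87) = 586.67 K
T_min = 22.9 + 586.67 = 609.57 °C

T = 610 °C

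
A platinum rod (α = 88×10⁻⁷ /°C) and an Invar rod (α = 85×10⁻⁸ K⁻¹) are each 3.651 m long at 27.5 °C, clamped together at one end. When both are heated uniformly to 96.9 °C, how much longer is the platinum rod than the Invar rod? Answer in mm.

ΔT = 69.4 K
platinum: ΔL = 88×10⁻⁷ × 3.651 m × 69.4 = 2.2297×10⁻³ m = 2.2297 mm
Invar: ΔL = 85×10⁻⁸ × 3.651 m × 69.4 = 2.1537×10⁻⁴ m = 0.21537 mm
difference = 2.2297 − 0.21537 = 2.01433 mm

2.01 mm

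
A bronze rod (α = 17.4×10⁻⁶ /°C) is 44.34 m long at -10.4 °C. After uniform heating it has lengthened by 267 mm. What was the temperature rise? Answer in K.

ΔT = 346 K

ΔL = αL₀ΔT ⇒ ΔT = ΔL / (αL₀)
ΔT = 267×10⁻³ m / (17.4×10⁻⁶ × 44.34 m) = 346.07 K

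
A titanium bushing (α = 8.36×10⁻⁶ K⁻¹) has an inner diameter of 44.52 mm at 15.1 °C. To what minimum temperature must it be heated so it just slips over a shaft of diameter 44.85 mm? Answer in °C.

T = 902 °C

Required Δd = 44.85 − 44.52 = 0.33 mm
Δd = αd₀ΔT ⇒ ΔT = Δd/(αd₀) = 0.33 / (8.36×10⁻⁶ × 44.52) = 886.65 K
T_min = 15.1 + 886.65 = 901.75 °C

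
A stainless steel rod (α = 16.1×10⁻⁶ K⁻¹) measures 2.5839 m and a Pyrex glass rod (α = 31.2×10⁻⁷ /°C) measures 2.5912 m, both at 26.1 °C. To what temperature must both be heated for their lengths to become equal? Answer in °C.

T = 243.9 °C

L₁(1 + α₁ΔT) = L₂(1 + α₂ΔT) ⇒ ΔT = (L₂ − L₁)/(α₁L₁ − α₂L₂)
L₂ − L₁ = 2.5912 − 2.5839 = 7.30×10⁻³ m
α₁L₁ − α₂L₂ = 16.1×10⁻⁶×2.5839 − 31.2×10⁻⁷×2.5912 = 3.3516246×10⁻⁵ m/K
ΔT = 7.30×10⁻³ / 3.3516246×10⁻⁵ = 217.805 K
T = 26.1 + 217.805 = 243.905 °C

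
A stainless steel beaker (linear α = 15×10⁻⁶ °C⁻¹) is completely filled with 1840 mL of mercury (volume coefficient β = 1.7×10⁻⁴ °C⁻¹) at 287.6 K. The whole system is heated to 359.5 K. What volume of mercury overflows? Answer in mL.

The beaker also expands: β_container ≈ 3α = 4.5×10⁻⁵ /K
Net overflow = V₀(β_liq − 3α_cont)ΔT
β − 3α = 1.70×10⁻⁴ − 4.5×10⁻⁵ = 1.25×10⁻⁴ /K; ΔT = 71.9 K
ΔV = 1840 × 1.25×10⁻⁴ × 71.9 = 16.5 mL

16.5 mL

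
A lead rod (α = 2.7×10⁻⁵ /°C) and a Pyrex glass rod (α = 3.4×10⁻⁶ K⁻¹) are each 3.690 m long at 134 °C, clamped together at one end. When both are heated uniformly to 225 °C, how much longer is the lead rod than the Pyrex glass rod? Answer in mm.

ΔT = 91 K
lead: ΔL = 2.7×10⁻⁵ × 3.690 m × 91 = 9.0663×10⁻³ m = 9.0663 mm
Pyrex glass: ΔL = 3.4×10⁻⁶ × 3.690 m × 91 = 1.1417×10⁻³ m = 1.1417 mm
difference = 9.0663 − 1.1417 = 7.9246 mm

7.92 mm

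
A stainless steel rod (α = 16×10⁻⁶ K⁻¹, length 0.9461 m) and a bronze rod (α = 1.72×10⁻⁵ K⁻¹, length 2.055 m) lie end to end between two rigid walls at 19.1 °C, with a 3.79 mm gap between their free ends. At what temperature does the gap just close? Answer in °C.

T = 94.2 °C

α₁L₁ = 1.51376×10⁻⁵ m/K, α₂L₂ = 3.5346×10⁻⁵ m/K → total 5.04836×10⁻⁵ m/K
ΔT = g/(α₁L₁+α₂L₂) = 3.79×10⁻³ / 5.04836×10⁻⁵ = 75.074 K
T = 19.1 + 75.074 = 94.174 °C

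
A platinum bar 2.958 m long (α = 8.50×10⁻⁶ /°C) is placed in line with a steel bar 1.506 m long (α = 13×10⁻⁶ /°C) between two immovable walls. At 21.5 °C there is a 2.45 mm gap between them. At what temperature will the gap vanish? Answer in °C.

Gap closes when ΔL₁ + ΔL₂ = 2.45 mm = 2.45×10⁻³ m
(α₁L₁ + α₂L₂)ΔT = g
α₁L₁ + α₂L₂ = 8.50×10⁻⁶×2.958 + 13×10⁻⁶×1.506 = 4.4721×10⁻⁵ m/K
ΔT = 2.45×10⁻³ / 4.4721×10⁻⁵ = 54.784 K
T = 21.5 + 54.784 = 76.284 °C

T = 76.3 °C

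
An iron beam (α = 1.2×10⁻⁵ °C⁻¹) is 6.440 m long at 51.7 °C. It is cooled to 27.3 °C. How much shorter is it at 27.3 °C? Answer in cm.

|ΔT| = |27.3 − 51.7| = 24.4 K
ΔL = αL₀ΔT = (1.2×10⁻⁵)(6.440)(24.4) = 1.89×10⁻³ m

ΔL = 0.189 cm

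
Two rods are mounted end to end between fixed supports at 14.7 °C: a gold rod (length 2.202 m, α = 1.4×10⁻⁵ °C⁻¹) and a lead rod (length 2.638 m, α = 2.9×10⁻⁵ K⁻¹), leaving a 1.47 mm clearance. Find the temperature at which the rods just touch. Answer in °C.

T = 28.4 °C

Gap closes when ΔL₁ + ΔL₂ = 1.47 mm = 1.47×10⁻³ m
(α₁L₁ + α₂L₂)ΔT = g
α₁L₁ + α₂L₂ = 1.4×10⁻⁵×2.202 + 2.9×10⁻⁵×2.638 = 1.0733×10⁻⁴ m/K
ΔT = 1.47×10⁻³ / 1.0733×10⁻⁴ = 13.696 K
T = 14.7 + 13.696 = 28.396 °C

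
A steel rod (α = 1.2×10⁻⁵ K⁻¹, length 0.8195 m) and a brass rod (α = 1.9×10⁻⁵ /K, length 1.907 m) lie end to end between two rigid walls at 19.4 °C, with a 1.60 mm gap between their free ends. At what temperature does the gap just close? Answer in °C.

T = 54.1 °C

α₁L₁ = 9.834×10⁻⁶ m/K, α₂L₂ = 3.6233×10⁻⁵ m/K → total 4.6067×10⁻⁵ m/K
ΔT = g/(α₁L₁+α₂L₂) = 1.60×10⁻³ / 4.6067×10⁻⁵ = 34.732 K
T = 19.4 + 34.732 = 54.132 °C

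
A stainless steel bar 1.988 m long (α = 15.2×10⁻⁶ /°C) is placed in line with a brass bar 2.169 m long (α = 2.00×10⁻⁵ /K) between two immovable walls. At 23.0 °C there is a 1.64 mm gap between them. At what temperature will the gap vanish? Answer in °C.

Gap closes when ΔL₁ + ΔL₂ = 1.64 mm = 1.64×10⁻³ m
(α₁L₁ + α₂L₂)ΔT = g
α₁L₁ + α₂L₂ = 15.2×10⁻⁶×1.988 + 2.00×10⁻⁵×2.169 = 7.35976×10⁻⁵ m/K
ΔT = 1.64×10⁻³ / 7.35976×10⁻⁵ = 22.283 K
T = 23.0 + 22.283 = 45.283 °C

T = 45.3 °C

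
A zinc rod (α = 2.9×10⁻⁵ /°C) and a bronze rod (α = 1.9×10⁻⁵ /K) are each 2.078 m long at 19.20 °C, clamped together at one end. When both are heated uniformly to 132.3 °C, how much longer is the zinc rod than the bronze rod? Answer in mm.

ΔT = 113.10 K
zinc: ΔL = 2.9×10⁻⁵ × 2.078 m × 113.10 = 6.8156×10⁻³ m = 6.8156 mm
bronze: ΔL = 1.9×10⁻⁵ × 2.078 m × 113.10 = 4.4654×10⁻³ m = 4.4654 mm
difference = 6.8156 − 4.4654 = 2.3502 mm

2.35 mm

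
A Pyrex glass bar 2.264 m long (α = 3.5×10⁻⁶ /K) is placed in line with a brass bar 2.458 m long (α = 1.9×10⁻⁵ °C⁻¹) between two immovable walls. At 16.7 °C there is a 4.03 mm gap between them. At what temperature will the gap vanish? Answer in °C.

T = 90.5 °C

α₁L₁ = 7.924×10⁻⁶ m/K, α₂L₂ = 4.6702×10⁻⁵ m/K → total 5.4626×10⁻⁵ m/K
ΔT = g/(α₁L₁+α₂L₂) = 4.03×10⁻³ / 5.4626×10⁻⁵ = 73.774 K
T = 16.7 + 73.774 = 90.474 °C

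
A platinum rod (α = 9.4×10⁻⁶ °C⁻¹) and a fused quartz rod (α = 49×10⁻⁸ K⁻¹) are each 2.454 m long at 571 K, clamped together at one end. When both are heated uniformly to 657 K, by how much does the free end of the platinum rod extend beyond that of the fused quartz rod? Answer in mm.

ΔT = 86 K
platinum: ΔL = 9.4×10⁻⁶ × 2.454 m × 86 = 1.9838×10⁻³ m = 1.9838 mm
fused quartz: ΔL = 49×10⁻⁸ × 2.454 m × 86 = 1.0341×10⁻⁴ m = 0.10341 mm
difference = 1.9838 − 0.10341 = 1.88039 mm

1.88 mm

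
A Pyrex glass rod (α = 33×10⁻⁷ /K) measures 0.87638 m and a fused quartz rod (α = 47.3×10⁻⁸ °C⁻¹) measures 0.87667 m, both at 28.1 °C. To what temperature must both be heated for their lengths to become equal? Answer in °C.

L₁(1 + α₁ΔT) = L₂(1 + α₂ΔT) ⇒ ΔT = (L₂ − L₁)/(α₁L₁ − α₂L₂)
L₂ − L₁ = 0.87667 − 0.87638 = 2.90×10⁻⁴ m
α₁L₁ − α₂L₂ = 33×10⁻⁷×0.87638 − 47.3×10⁻⁸×0.87667 = 2.47738909×10⁻⁶ m/K
ΔT = 2.90×10⁻⁴ / 2.47738909×10⁻⁶ = 117.059 K
T = 28.1 + 117.059 = 145.159 °C

T = 145.2 °C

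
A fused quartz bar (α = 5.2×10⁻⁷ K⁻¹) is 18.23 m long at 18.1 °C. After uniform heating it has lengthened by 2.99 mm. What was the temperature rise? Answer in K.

ΔL = αL₀ΔT ⇒ ΔT = ΔL / (αL₀)
ΔT = 2.99×10⁻³ m / (5.2×10⁻⁷ × 18.23 m) = 315.41 K

ΔT = 315 K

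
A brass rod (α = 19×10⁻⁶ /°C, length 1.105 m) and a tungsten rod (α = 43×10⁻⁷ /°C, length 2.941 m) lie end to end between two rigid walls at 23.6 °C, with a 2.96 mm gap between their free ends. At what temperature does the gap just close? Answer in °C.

Gap closes when ΔL₁ + ΔL₂ = 2.96 mm = 2.96×10⁻³ m
(α₁L₁ + α₂L₂)ΔT = g
α₁L₁ + α₂L₂ = 19×10⁻⁶×1.105 + 43×10⁻⁷×2.941 = 3.36413×10⁻⁵ m/K
ΔT = 2.96×10⁻³ / 3.36413×10⁻⁵ = 87.99 K
T = 23.6 + 87.99 = 111.59 °C

T = 112 °C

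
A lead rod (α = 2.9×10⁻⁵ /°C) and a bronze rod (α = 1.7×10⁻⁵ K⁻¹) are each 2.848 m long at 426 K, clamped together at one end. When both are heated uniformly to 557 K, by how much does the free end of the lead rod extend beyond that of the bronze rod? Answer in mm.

ΔT = 131 K
lead: ΔL = 2.9×10⁻⁵ × 2.848 m × 131 = 1.0820×10⁻² m = 10.820 mm
bronze: ΔL = 1.7×10⁻⁵ × 2.848 m × 131 = 6.3425×10⁻³ m = 6.3425 mm
difference = 10.820 − 6.3425 = 4.4775 mm

4.48 mm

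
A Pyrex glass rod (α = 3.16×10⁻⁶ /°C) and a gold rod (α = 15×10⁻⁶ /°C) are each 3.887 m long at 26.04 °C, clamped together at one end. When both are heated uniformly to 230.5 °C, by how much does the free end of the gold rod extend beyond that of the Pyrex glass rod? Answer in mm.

9.41 mm

ΔT = 204.46 K
Pyrex glass: ΔL = 3.16×10⁻⁶ × 3.887 m × 204.46 = 2.5114×10⁻³ m = 2.5114 mm
gold: ΔL = 15×10⁻⁶ × 3.887 m × 204.46 = 1.1921×10⁻² m = 11.921 mm
difference = 11.921 − 2.5114 = 9.4096 mm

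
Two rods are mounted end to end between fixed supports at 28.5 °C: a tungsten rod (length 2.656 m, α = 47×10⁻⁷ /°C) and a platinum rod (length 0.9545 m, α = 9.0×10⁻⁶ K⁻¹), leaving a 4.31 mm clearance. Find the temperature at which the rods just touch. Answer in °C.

T = 233 °C

α₁L₁ = 1.24832×10⁻⁵ m/K, α₂L₂ = 8.5905×10⁻⁶ m/K → total 2.10737×10⁻⁵ m/K
ΔT = g/(α₁L₁+α₂L₂) = 4.31×10⁻³ / 2.10737×10⁻⁵ = 204.52 K
T = 28.5 + 204.52 = 233.02 °C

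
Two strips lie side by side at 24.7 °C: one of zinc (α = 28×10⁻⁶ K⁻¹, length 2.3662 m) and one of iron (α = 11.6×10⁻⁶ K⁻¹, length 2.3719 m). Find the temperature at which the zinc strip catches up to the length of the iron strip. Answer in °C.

L₁(1 + α₁ΔT) = L₂(1 + α₂ΔT) ⇒ ΔT = (L₂ − L₁)/(α₁L₁ − α₂L₂)
L₂ − L₁ = 2.3719 − 2.3662 = 5.70×10⁻³ m
α₁L₁ − α₂L₂ = 28×10⁻⁶×2.3662 − 11.6×10⁻⁶×2.3719 = 3.873956×10⁻⁵ m/K
ΔT = 5.70×10⁻³ / 3.873956×10⁻⁵ = 147.136 K
T = 24.7 + 147.136 = 171.836 °C

T = 171.8 °C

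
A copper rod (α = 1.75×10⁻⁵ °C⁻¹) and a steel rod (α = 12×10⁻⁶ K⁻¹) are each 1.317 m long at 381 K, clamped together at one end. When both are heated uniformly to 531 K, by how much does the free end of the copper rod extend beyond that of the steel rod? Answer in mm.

ΔT = 150 K
copper: ΔL = 1.75×10⁻⁵ × 1.317 m × 150 = 3.4571×10⁻³ m = 3.4571 mm
steel: ΔL = 12×10⁻⁶ × 1.317 m × 150 = 2.3706×10⁻³ m = 2.3706 mm
difference = 3.4571 − 2.3706 = 1.0865 mm

1.09 mm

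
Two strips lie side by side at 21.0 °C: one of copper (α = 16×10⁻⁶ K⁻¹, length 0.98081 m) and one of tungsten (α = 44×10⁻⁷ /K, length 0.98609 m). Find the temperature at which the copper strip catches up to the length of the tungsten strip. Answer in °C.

Equal length when α₁L₁ΔT − α₂L₂ΔT = L₂ − L₁ = 5.28×10⁻³ m
α₁L₁ = 1.569296×10⁻⁵, α₂L₂ = 4.338796×10⁻⁶ → Δ(αL) = 1.1354164×10⁻⁵ m/K
ΔT = 5.28×10⁻³ / 1.1354164×10⁻⁵ = 465.028 K, so T = 21.0 + 465.028 = 486.028 °C

T = 486.0 °C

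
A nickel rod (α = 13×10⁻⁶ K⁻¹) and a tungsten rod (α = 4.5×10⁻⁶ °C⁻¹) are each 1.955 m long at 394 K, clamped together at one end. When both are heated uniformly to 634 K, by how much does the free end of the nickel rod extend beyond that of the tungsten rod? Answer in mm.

ΔT = 240 K
nickel: ΔL = 13×10⁻⁶ × 1.955 m × 240 = 6.0996×10⁻³ m = 6.0996 mm
tungsten: ΔL = 4.5×10⁻⁶ × 1.955 m × 240 = 2.1114×10⁻³ m = 2.1114 mm
difference = 6.0996 − 2.1114 = 3.9882 mm

3.99 mm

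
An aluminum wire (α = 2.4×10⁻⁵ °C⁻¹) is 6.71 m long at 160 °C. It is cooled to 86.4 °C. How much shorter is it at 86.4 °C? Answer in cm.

ΔL = 1.19 cm

|ΔT| = |86.4 − 160| = 73.6 K
ΔL = αL₀ΔT = (2.4×10⁻⁵)(6.71)(73.6) = 1.19×10⁻² m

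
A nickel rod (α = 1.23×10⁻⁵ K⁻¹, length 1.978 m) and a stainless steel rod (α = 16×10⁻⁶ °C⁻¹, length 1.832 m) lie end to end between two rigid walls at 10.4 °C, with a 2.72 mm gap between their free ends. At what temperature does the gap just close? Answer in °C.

α₁L₁ = 2.43294×10⁻⁵ m/K, α₂L₂ = 2.9312×10⁻⁵ m/K → total 5.36414×10⁻⁵ m/K
ΔT = g/(α₁L₁+α₂L₂) = 2.72×10⁻³ / 5.36414×10⁻⁵ = 50.707 K
T = 10.4 + 50.707 = 61.107 °C

T = 61.1 °C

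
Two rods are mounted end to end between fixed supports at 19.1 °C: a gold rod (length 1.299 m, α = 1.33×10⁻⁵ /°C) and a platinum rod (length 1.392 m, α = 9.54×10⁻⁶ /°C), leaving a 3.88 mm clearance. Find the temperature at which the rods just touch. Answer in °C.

T = 146 °C

Gap closes when ΔL₁ + ΔL₂ = 3.88 mm = 3.88×10⁻³ m
(α₁L₁ + α₂L₂)ΔT = g
α₁L₁ + α₂L₂ = 1.33×10⁻⁵×1.299 + 9.54×10⁻⁶×1.392 = 3.055638×10⁻⁵ m/K
ΔT = 3.88×10⁻³ / 3.055638×10⁻⁵ = 126.98 K
T = 19.1 + 126.98 = 146.08 °C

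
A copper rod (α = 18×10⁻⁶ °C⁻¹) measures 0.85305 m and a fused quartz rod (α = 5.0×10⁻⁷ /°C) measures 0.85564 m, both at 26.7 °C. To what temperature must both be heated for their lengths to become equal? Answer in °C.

Equal length when α₁L₁ΔT − α₂L₂ΔT = L₂ − L₁ = 2.59×10⁻³ m
α₁L₁ = 1.53549×10⁻⁵, α₂L₂ = 4.2782×10⁻⁷ → Δ(αL) = 1.492708×10⁻⁵ m/K
ΔT = 2.59×10⁻³ / 1.492708×10⁻⁵ = 173.510 K, so T = 26.7 + 173.510 = 200.210 °C

T = 200.2 °C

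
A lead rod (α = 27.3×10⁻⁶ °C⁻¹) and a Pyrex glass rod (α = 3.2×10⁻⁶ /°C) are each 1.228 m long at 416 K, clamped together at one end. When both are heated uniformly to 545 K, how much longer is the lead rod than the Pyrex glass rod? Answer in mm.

ΔT = 129 K
lead: ΔL = 27.3×10⁻⁶ × 1.228 m × 129 = 4.3246×10⁻³ m = 4.3246 mm
Pyrex glass: ΔL = 3.2×10⁻⁶ × 1.228 m × 129 = 5.0692×10⁻⁴ m = 0.50692 mm
difference = 4.3246 − 0.50692 = 3.81768 mm

3.82 mm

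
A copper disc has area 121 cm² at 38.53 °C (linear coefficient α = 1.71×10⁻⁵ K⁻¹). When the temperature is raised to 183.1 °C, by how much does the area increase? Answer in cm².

Area coefficient ≈ 2α; |ΔT| = 144.57 K
ΔA = 2αA₀ΔT = 2(1.71×10⁻⁵)(121)(144.57) = 0.598 cm²

ΔA = 0.598 cm²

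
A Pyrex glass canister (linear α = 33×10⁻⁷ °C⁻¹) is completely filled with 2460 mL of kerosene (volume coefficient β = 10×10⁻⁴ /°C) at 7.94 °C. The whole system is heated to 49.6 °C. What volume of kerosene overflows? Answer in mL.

101 mL

The canister also expands: β_container ≈ 3α = 9.9×10⁻⁶ /K
Net overflow = V₀(β_liq − 3α_cont)ΔT
β − 3α = 1.00×10⁻³ − 9.9×10⁻⁶ = 9.901×10⁻⁴ /K; ΔT = 41.66 K
ΔV = 2460 × 9.901×10⁻⁴ × 41.66 = 101 mL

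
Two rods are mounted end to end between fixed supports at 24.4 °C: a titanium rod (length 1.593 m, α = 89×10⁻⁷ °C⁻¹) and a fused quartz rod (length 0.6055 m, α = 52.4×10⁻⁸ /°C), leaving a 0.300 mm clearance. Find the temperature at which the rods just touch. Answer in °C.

α₁L₁ = 1.41777×10⁻⁵ m/K, α₂L₂ = 3.17282×10⁻⁷ m/K → total 1.4494982×10⁻⁵ m/K
ΔT = g/(α₁L₁+α₂L₂) = 3.00×10⁻⁴ / 1.4494982×10⁻⁵ = 20.697 K
T = 24.4 + 20.697 = 45.097 °C

T = 45.1 °C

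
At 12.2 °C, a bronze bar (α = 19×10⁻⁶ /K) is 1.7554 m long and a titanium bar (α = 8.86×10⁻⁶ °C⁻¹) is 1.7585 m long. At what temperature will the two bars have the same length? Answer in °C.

T = 186.6 °C

L₁(1 + α₁ΔT) = L₂(1 + α₂ΔT) ⇒ ΔT = (L₂ − L₁)/(α₁L₁ − α₂L₂)
L₂ − L₁ = 1.7585 − 1.7554 = 3.10×10⁻³ m
α₁L₁ − α₂L₂ = 19×10⁻⁶×1.7554 − 8.86×10⁻⁶×1.7585 = 1.777229×10⁻⁵ m/K
ΔT = 3.10×10⁻³ / 1.777229×10⁻⁵ = 174.429 K
T = 12.2 + 174.429 = 186.629 °C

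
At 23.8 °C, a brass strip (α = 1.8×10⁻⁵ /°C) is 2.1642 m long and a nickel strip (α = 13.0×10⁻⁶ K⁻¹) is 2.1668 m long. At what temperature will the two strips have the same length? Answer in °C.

T = 264.8 °C

L₁(1 + α₁ΔT) = L₂(1 + α₂ΔT) ⇒ ΔT = (L₂ − L₁)/(α₁L₁ − α₂L₂)
L₂ − L₁ = 2.1668 − 2.1642 = 2.60×10⁻³ m
α₁L₁ − α₂L₂ = 1.8×10⁻⁵×2.1642 − 13.0×10⁻⁶×2.1668 = 1.07872×10⁻⁵ m/K
ΔT = 2.60×10⁻³ / 1.07872×10⁻⁵ = 241.026 K
T = 23.8 + 241.026 = 264.826 °C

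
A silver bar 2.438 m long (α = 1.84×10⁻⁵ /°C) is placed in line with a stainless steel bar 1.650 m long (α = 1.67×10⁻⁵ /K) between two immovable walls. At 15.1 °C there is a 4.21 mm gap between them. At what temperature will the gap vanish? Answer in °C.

T = 73.2 °C

Gap closes when ΔL₁ + ΔL₂ = 4.21 mm = 4.21×10⁻³ m
(α₁L₁ + α₂L₂)ΔT = g
α₁L₁ + α₂L₂ = 1.84×10⁻⁵×2.438 + 1.67×10⁻⁵×1.650 = 7.24142×10⁻⁵ m/K
ΔT = 4.21×10⁻³ / 7.24142×10⁻⁵ = 58.138 K
T = 15.1 + 58.138 = 73.238 °C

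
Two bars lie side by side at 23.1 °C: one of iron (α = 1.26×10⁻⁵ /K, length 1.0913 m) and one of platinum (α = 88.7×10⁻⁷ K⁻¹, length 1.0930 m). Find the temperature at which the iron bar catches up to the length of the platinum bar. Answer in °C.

T = 442.3 °C

L₁(1 + α₁ΔT) = L₂(1 + α₂ΔT) ⇒ ΔT = (L₂ − L₁)/(α₁L₁ − α₂L₂)
L₂ − L₁ = 1.0930 − 1.0913 = 1.70×10⁻³ m
α₁L₁ − α₂L₂ = 1.26×10⁻⁵×1.0913 − 88.7×10⁻⁷×1.0930 = 4.05547×10⁻⁶ m/K
ΔT = 1.70×10⁻³ / 4.05547×10⁻⁶ = 419.187 K
T = 23.1 + 419.187 = 442.287 °C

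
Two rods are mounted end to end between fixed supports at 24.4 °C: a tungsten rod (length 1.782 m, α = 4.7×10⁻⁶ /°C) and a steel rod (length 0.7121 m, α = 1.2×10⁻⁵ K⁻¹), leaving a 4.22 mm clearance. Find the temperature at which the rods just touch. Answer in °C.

T = 274 °C

α₁L₁ = 8.3754×10⁻⁶ m/K, α₂L₂ = 8.5452×10⁻⁶ m/K → total 1.69206×10⁻⁵ m/K
ΔT = g/(α₁L₁+α₂L₂) = 4.22×10⁻³ / 1.69206×10⁻⁵ = 249.40 K
T = 24.4 + 249.40 = 273.80 °C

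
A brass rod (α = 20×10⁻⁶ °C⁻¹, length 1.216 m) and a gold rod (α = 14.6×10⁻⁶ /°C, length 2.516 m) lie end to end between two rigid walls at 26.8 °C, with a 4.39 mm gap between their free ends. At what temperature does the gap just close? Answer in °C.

T = 98.7 °C

α₁L₁ = 2.432×10⁻⁵ m/K, α₂L₂ = 3.67336×10⁻⁵ m/K → total 6.10536×10⁻⁵ m/K
ΔT = g/(α₁L₁+α₂L₂) = 4.39×10⁻³ / 6.10536×10⁻⁵ = 71.904 K
T = 26.8 + 71.904 = 98.704 °C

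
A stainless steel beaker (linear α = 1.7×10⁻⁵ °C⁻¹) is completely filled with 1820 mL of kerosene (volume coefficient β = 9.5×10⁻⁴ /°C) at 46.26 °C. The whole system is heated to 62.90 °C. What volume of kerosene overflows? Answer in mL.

The beaker also expands: β_container ≈ 3α = 5.1×10⁻⁵ /K
Net overflow = V₀(β_liq − 3α_cont)ΔT
β − 3α = 9.50×10⁻⁴ − 5.1×10⁻⁵ = 8.99×10⁻⁴ /K; ΔT = 16.64 K
ΔV = 1820 × 8.99×10⁻⁴ × 16.64 = 27.2 mL

27.2 mL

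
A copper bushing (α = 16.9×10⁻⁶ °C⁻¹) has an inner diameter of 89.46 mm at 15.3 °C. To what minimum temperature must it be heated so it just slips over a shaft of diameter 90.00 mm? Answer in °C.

T = 372 °C

Required Δd = 90.00 − 89.46 = 0.54 mm
Δd = αd₀ΔT ⇒ ΔT = Δd/(αd₀) = 0.54 / (16.9×10⁻⁶ × 89.46) = 357.17 K
T_min = 15.3 + 357.17 = 372.47 °C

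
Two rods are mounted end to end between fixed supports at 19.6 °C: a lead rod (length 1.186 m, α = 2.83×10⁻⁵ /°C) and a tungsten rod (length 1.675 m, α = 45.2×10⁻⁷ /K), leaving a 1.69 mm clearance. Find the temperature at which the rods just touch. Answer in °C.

T = 60.7 °C

α₁L₁ = 3.35638×10⁻⁵ m/K, α₂L₂ = 7.571×10⁻⁶ m/K → total 4.11348×10⁻⁵ m/K
ΔT = g/(α₁L₁+α₂L₂) = 1.69×10⁻³ / 4.11348×10⁻⁵ = 41.084 K
T = 19.6 + 41.084 = 60.684 °C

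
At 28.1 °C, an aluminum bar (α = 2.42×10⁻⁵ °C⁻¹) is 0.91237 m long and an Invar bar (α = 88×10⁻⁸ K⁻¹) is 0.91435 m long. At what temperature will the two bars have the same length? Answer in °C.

T = 121.2 °C

L₁(1 + α₁ΔT) = L₂(1 + α₂ΔT) ⇒ ΔT = (L₂ − L₁)/(α₁L₁ − α₂L₂)
L₂ − L₁ = 0.91435 − 0.91237 = 1.98×10⁻³ m
α₁L₁ − α₂L₂ = 2.42×10⁻⁵×0.91237 − 88×10⁻⁸×0.91435 = 2.1274726×10⁻⁵ m/K
ΔT = 1.98×10⁻³ / 2.1274726×10⁻⁵ = 93.068 K
T = 28.1 + 93.068 = 121.168 °C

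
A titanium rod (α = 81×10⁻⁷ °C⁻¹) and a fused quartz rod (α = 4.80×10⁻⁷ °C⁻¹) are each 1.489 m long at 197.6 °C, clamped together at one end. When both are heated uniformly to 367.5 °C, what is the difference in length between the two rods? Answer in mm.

1.93 mm

ΔT = 169.9 K
titanium: ΔL = 81×10⁻⁷ × 1.489 m × 169.9 = 2.0491×10⁻³ m = 2.0491 mm
fused quartz: ΔL = 4.80×10⁻⁷ × 1.489 m × 169.9 = 1.2143×10⁻⁴ m = 0.12143 mm
difference = 2.0491 − 0.12143 = 1.92767 mm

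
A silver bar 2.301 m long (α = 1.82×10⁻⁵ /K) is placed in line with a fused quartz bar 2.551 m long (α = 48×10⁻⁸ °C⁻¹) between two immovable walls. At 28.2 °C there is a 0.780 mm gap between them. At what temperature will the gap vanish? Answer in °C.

Gap closes when ΔL₁ + ΔL₂ = 0.780 mm = 7.80×10⁻⁴ m
(α₁L₁ + α₂L₂)ΔT = g
α₁L₁ + α₂L₂ = 1.82×10⁻⁵×2.301 + 48×10⁻⁸×2.551 = 4.310268×10⁻⁵ m/K
ΔT = 7.80×10⁻⁴ / 4.310268×10⁻⁵ = 18.096 K
T = 28.2 + 18.096 = 46.296 °C

T = 46.3 °C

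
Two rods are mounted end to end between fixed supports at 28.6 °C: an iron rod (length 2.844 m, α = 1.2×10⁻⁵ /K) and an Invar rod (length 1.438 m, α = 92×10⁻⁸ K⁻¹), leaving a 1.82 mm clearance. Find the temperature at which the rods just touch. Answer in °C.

α₁L₁ = 3.4128×10⁻⁵ m/K, α₂L₂ = 1.32296×10⁻⁶ m/K → total 3.545096×10⁻⁵ m/K
ΔT = g/(α₁L₁+α₂L₂) = 1.82×10⁻³ / 3.545096×10⁻⁵ = 51.339 K
T = 28.6 + 51.339 = 79.939 °C

T = 79.9 °C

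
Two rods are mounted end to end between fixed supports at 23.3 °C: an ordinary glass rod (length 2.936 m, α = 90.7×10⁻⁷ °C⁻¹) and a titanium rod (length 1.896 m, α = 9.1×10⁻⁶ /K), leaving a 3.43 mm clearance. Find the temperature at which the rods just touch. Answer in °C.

T = 101 °C

Gap closes when ΔL₁ + ΔL₂ = 3.43 mm = 3.43×10⁻³ m
(α₁L₁ + α₂L₂)ΔT = g
α₁L₁ + α₂L₂ = 90.7×10⁻⁷×2.936 + 9.1×10⁻⁶×1.896 = 4.388312×10⁻⁵ m/K
ΔT = 3.43×10⁻³ / 4.388312×10⁻⁵ = 78.16 K
T = 23.3 + 78.16 = 101.46 °C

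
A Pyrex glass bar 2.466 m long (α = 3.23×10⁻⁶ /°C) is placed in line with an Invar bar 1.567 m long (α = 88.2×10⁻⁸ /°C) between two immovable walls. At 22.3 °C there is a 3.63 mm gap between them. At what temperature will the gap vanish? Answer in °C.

α₁L₁ = 7.96518×10⁻⁶ m/K, α₂L₂ = 1.382094×10⁻⁶ m/K → total 9.347274×10⁻⁶ m/K
ΔT = g/(α₁L₁+α₂L₂) = 3.63×10⁻³ / 9.347274×10⁻⁶ = 388.35 K
T = 22.3 + 388.35 = 410.65 °C

T = 411 °C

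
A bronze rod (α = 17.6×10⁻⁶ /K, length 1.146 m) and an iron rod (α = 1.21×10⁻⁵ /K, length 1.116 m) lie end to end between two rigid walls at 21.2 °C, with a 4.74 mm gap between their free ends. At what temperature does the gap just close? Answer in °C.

T = 162 °C

Gap closes when ΔL₁ + ΔL₂ = 4.74 mm = 4.74×10⁻³ m
(α₁L₁ + α₂L₂)ΔT = g
α₁L₁ + α₂L₂ = 17.6×10⁻⁶×1.146 + 1.21×10⁻⁵×1.116 = 3.36732×10⁻⁵ m/K
ΔT = 4.74×10⁻³ / 3.36732×10⁻⁵ = 140.76 K
T = 21.2 + 140.76 = 161.96 °C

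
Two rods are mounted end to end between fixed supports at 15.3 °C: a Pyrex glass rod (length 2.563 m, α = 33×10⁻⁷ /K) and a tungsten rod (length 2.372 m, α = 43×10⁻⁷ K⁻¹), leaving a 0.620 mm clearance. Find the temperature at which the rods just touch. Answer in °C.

α₁L₁ = 8.4579×10⁻⁶ m/K, α₂L₂ = 1.01996×10⁻⁵ m/K → total 1.86575×10⁻⁵ m/K
ΔT = g/(α₁L₁+α₂L₂) = 6.20×10⁻⁴ / 1.86575×10⁻⁵ = 33.231 K
T = 15.3 + 33.231 = 48.531 °C

T = 48.5 °C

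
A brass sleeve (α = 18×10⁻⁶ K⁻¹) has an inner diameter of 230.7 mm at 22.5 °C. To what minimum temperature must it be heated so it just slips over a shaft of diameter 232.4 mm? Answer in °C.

T = 432 °C

Required Δd = 232.4 − 230.7 = 1.7 mm
Δd = αd₀ΔT ⇒ ΔT = Δd/(αd₀) = 1.7 / (18×10⁻⁶ × 230.7) = 409.38 K
T_min = 22.5 + 409.38 = 431.88 °C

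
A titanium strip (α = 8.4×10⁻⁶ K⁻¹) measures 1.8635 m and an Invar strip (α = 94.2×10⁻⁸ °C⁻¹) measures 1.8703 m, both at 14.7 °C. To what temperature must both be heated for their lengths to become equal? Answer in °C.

Equal length when α₁L₁ΔT − α₂L₂ΔT = L₂ − L₁ = 6.80×10⁻³ m
α₁L₁ = 1.56534×10⁻⁵, α₂L₂ = 1.7618226×10⁻⁶ → Δ(αL) = 1.38915774×10⁻⁵ m/K
ΔT = 6.80×10⁻³ / 1.38915774×10⁻⁵ = 489.505 K, so T = 14.7 + 489.505 = 504.205 °C

T = 504.2 °C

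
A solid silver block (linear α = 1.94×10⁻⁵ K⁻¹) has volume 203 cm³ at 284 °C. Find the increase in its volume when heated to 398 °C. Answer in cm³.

Isotropic solid: β ≈ 3α = 5.8×10⁻⁵ /K; ΔT = 114 K
ΔV = 3αV₀ΔT = 3(1.94×10⁻⁵)(203)(114) = 1.35 cm³

ΔV = 1.35 cm³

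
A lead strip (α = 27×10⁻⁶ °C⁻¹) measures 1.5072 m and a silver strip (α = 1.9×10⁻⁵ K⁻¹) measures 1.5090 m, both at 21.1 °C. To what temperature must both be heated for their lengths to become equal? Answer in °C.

L₁(1 + α₁ΔT) = L₂(1 + α₂ΔT) ⇒ ΔT = (L₂ − L₁)/(α₁L₁ − α₂L₂)
L₂ − L₁ = 1.5090 − 1.5072 = 1.80×10⁻³ m
α₁L₁ − α₂L₂ = 27×10⁻⁶×1.5072 − 1.9×10⁻⁵×1.5090 = 1.20234×10⁻⁵ m/K
ΔT = 1.80×10⁻³ / 1.20234×10⁻⁵ = 149.708 K
T = 21.1 + 149.708 = 170.808 °C

T = 170.8 °C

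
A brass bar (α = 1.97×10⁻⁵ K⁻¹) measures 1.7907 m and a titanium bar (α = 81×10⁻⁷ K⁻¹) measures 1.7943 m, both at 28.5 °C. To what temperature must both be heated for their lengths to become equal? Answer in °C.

T = 202.1 °C

Equal length when α₁L₁ΔT − α₂L₂ΔT = L₂ − L₁ = 3.60×10⁻³ m
α₁L₁ = 3.527679×10⁻⁵, α₂L₂ = 1.453383×10⁻⁵ → Δ(αL) = 2.074296×10⁻⁵ m/K
ΔT = 3.60×10⁻³ / 2.074296×10⁻⁵ = 173.553 K, so T = 28.5 + 173.553 = 202.053 °C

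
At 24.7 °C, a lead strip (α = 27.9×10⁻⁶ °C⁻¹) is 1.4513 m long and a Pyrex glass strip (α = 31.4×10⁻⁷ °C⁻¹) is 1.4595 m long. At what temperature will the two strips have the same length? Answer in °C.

T = 253.1 °C

Equal length when α₁L₁ΔT − α₂L₂ΔT = L₂ − L₁ = 8.20×10⁻³ m
α₁L₁ = 4.049127×10⁻⁵, α₂L₂ = 4.58283×10⁻⁶ → Δ(αL) = 3.590844×10⁻⁵ m/K
ΔT = 8.20×10⁻³ / 3.590844×10⁻⁵ = 228.359 K, so T = 24.7 + 228.359 = 253.059 °C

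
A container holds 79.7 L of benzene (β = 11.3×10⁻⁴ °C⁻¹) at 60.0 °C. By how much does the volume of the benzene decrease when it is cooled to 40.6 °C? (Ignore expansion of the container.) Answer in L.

ΔV = 1.75 L

|ΔT| = |40.6 − 60.0| = 19.4 K
ΔV = βV₀ΔT = (11.3×10⁻⁴)(79.7)(19.4) = 1.75 L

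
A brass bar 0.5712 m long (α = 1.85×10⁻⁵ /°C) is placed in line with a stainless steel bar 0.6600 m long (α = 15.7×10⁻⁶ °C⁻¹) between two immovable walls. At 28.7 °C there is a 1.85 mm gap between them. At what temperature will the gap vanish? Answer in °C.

α₁L₁ = 1.05672×10⁻⁵ m/K, α₂L₂ = 1.0362×10⁻⁵ m/K → total 2.09292×10⁻⁵ m/K
ΔT = g/(α₁L₁+α₂L₂) = 1.85×10⁻³ / 2.09292×10⁻⁵ = 88.39 K
T = 28.7 + 88.39 = 117.09 °C

T = 117 °C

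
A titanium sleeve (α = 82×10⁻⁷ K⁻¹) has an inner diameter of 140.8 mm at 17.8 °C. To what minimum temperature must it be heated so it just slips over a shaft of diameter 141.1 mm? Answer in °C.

Required Δd = 141.1 − 140.8 = 0.3 mm
Δd = αd₀ΔT ⇒ ΔT = Δd/(αd₀) = 0.3 / (82×10⁻⁷ × 140.8) = 259.84 K
T_min = 17.8 + 259.84 = 277.64 °C

T = 278 °C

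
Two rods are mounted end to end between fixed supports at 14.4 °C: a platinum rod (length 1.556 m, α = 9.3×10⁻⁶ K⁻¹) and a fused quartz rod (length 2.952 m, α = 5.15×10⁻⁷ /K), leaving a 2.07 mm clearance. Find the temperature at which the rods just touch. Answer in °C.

T = 144 °C

α₁L₁ = 1.44708×10⁻⁵ m/K, α₂L₂ = 1.52028×10⁻⁶ m/K → total 1.599108×10⁻⁵ m/K
ΔT = g/(α₁L₁+α₂L₂) = 2.07×10⁻³ / 1.599108×10⁻⁵ = 129.45 K
T = 14.4 + 129.45 = 143.85 °C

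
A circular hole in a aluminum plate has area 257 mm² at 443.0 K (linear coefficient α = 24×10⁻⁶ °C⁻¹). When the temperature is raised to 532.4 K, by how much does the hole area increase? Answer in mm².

Area coefficient ≈ 2α; |ΔT| = 89.4 K
ΔA = 2αA₀ΔT = 2(24×10⁻⁶)(257)(89.4) = 1.10 mm²

ΔA = 1.10 mm²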